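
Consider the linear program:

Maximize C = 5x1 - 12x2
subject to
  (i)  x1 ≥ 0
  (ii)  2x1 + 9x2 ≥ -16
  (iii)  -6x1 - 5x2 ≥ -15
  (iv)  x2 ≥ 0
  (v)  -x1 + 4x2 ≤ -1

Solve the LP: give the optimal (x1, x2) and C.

x1 = 5/2, x2 = 0, maximum C = 25/2

Feasible corners and C = 5x1 - 12x2:
  (5/2, 0) → C = 25/2
  (65/29, 9/29) → C = 217/29
  (1, 0) → C = 5

The optimum lies where -6x1 - 5x2 = -15 and x2 = 0.
Solving simultaneously gives x1 = 5/2, x2 = 0.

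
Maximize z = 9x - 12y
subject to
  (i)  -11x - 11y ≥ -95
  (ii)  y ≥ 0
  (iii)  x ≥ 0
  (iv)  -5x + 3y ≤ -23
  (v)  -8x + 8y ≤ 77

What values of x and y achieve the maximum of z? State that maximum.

x = 95/11, y = 0, maximum z = 855/11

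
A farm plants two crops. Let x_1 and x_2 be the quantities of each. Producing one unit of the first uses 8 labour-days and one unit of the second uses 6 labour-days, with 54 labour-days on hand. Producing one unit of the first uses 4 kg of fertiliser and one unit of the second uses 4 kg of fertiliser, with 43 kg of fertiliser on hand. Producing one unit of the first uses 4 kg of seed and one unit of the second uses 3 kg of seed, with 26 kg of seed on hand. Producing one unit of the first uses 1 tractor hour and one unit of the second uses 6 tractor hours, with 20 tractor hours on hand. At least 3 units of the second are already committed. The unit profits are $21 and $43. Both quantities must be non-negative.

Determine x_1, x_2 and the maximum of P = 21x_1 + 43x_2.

x_1 = 2, x_2 = 3, maximum P = 171

Corner points and P = 21x_1 + 43x_2:
  (0, 10/3) → P = 430/3
  (0, 3) → P = 129
  (2, 3) → P = 171

The optimum lies where x_1 + 6x_2 = 20 and x_2 = 3.
Solving simultaneously gives x_1 = 2, x_2 = 3.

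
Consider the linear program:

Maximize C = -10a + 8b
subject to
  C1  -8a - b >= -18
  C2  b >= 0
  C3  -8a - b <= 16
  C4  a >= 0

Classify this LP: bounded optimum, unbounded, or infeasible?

Corner points and C = -10a + 8b:
  (9/4, 0) → C = -45/2
  (0, 18) → C = 144
  (0, 0) → C = 0
The feasible region has finitely many vertices and no improving ray; the maximum is 144 at (0, 18).

bounded optimum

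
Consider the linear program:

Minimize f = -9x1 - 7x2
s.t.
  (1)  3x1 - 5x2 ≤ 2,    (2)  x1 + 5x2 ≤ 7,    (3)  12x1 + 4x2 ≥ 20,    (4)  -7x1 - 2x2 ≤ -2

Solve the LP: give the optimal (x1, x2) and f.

Extreme points and f = -9x1 - 7x2:
  (9/4, 19/20) → f = -269/10
  (3/2, 1/2) → f = -17
  (9/7, 8/7) → f = -137/7

x1 = 9/4, x2 = 19/20, minimum f = -269/10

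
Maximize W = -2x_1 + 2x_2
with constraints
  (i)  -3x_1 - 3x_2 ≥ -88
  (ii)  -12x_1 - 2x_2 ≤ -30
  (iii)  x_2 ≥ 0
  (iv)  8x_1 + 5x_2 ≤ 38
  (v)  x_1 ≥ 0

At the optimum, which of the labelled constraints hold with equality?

(ii) and (iv)

Vertices and W = -2x_1 + 2x_2:
  (5/2, 0) → W = -5
  (37/22, 54/11) → W = 71/11
  (19/4, 0) → W = -19/2

The maximum is at (37/22, 54/11). Substituting into each constraint, equality holds for (ii) and (iv); the remaining constraints have slack.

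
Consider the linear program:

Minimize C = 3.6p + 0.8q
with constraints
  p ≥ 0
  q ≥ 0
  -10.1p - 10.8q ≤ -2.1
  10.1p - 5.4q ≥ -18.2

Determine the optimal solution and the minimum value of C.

p = 0, q = 7/36, minimum C = 7/45

The feasible region is unbounded (it extends along (1, 0), (54, 101)), but C strictly increases along every unbounded feasible direction, so there is no improving ray and the minimum is attained at a vertex.

The optimum lies where p = 0 and -10.1p - 10.8q = -2.1.
Solving simultaneously gives p = 0, q = 7/36.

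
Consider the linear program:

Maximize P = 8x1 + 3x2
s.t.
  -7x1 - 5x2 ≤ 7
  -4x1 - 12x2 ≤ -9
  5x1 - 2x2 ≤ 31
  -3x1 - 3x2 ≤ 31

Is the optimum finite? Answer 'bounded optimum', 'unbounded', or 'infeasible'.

From the feasible point (-129/64, 91/64), moving in the direction (2, 5) keeps every constraint satisfied while P increases without bound.

unbounded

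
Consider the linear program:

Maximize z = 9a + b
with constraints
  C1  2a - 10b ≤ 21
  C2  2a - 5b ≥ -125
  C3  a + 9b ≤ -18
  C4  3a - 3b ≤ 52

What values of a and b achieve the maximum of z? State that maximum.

The binding constraints are 2a - 10b = 21 and a + 9b = -18.
Solving simultaneously gives a = 9/28, b = -57/28.

a = 9/28, b = -57/28, maximum z = 6/7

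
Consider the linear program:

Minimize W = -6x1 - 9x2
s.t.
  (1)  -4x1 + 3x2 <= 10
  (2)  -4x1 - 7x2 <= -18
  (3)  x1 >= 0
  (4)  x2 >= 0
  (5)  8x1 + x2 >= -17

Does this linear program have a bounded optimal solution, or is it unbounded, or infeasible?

unbounded

From the feasible point (0, 10/3), moving in the direction (3, 4) keeps every constraint satisfied while W decreases without bound.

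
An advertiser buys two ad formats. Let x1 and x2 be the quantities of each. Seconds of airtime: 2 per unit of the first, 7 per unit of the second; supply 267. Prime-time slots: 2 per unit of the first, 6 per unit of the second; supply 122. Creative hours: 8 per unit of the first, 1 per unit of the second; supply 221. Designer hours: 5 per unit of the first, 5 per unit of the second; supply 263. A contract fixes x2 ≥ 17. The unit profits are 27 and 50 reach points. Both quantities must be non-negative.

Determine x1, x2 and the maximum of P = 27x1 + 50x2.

Extreme points and P = 27x1 + 50x2:
  (0, 61/3) → P = 3050/3
  (0, 17) → P = 850
  (10, 17) → P = 1120

x1 = 10, x2 = 17, maximum P = 1120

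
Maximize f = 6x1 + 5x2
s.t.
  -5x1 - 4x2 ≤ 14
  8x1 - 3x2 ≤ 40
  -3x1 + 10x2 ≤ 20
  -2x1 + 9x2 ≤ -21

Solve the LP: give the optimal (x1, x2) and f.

x1 = 9/2, x2 = -4/3, maximum f = 61/3

Feasible corners and f = 6x1 + 5x2:
  (118/47, -312/47) → f = -852/47
  (-42/53, -133/53) → f = -917/53
  (9/2, -4/3) → f = 61/3

The optimum lies where 8x1 - 3x2 = 40 and -2x1 + 9x2 = -21.
Solving simultaneously gives x1 = 9/2, x2 = -4/3.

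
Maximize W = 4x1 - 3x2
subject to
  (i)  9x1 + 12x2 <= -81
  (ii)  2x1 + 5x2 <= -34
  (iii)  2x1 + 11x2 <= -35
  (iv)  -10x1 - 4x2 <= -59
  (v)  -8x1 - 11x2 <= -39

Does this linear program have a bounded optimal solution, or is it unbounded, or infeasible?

infeasible

The boundaries 9x1 + 12x2 = -81 and -10x1 - 4x2 = -59 meet at (86/7, -447/28), but that point violates -8x1 - 11x2 ≤ -39. Every candidate vertex is excluded by some other constraint, so the feasible region is empty.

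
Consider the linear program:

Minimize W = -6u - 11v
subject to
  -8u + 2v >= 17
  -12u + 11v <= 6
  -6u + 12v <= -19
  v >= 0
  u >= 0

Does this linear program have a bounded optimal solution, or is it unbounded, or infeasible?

The boundaries -6u + 12v = -19 and v = 0 meet at (19/6, 0), but that point violates -8u + 2v ≥ 17. Every candidate vertex is excluded by some other constraint, so the feasible region is empty.

infeasible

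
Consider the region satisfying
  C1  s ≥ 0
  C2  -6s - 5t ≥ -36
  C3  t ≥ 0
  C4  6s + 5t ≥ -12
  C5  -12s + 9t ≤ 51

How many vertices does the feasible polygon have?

4

Intersecting each pair of boundary lines and keeping only the points that satisfy every inequality leaves:
  (0, 0)
  (0, 17/3)
  (6, 0)
  (23/38, 123/19)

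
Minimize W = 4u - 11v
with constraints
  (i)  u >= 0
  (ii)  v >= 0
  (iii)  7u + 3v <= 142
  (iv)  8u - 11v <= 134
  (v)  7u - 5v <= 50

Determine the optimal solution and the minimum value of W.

u = 0, v = 142/3, minimum W = -1562/3

The optimum lies where u = 0 and 7u + 3v = 142.
Solving simultaneously gives u = 0, v = 142/3.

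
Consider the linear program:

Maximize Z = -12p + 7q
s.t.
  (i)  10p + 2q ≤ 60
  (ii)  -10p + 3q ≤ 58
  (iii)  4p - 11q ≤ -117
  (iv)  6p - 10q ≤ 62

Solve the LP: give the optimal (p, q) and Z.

p = 32/25, q = 118/5, maximum Z = 3746/25

Vertices and Z = -12p + 7q:
  (32/25, 118/5) → Z = 3746/25
  (213/59, 705/59) → Z = 2379/59
  (-41/14, 67/7) → Z = 715/7

The binding constraints are 10p + 2q = 60 and -10p + 3q = 58.
Solving simultaneously gives p = 32/25, q = 118/5.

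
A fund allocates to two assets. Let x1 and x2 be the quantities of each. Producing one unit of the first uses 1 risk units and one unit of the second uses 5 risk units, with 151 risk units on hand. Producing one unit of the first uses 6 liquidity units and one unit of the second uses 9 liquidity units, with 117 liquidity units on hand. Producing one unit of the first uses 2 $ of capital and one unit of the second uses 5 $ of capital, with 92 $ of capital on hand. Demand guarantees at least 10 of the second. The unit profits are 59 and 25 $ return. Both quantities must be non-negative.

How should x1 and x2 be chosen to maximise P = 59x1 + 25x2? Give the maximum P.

x1 = 9/2, x2 = 10, maximum P = 1031/2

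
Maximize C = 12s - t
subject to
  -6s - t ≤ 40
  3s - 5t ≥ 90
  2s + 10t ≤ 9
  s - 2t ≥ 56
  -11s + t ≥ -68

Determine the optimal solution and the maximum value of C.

At the optimal vertex, s - 2t = 56 and -11s + t = -68.
Solving simultaneously gives s = 80/21, t = -548/21.

s = 80/21, t = -548/21, maximum C = 1508/21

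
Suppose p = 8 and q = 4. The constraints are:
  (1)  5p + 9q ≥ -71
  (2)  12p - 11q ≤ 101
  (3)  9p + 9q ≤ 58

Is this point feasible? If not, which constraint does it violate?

Constraint (3): 9p + 9q = 108, which is not ≤ 58. All other constraints are satisfied.

not feasible — violates (3)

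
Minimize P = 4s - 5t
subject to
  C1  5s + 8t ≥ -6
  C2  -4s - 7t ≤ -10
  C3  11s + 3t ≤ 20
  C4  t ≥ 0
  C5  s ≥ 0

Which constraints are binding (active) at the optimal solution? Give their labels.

Feasible corners and P = 4s - 5t:
  (22/13, 6/13) → P = 58/13
  (0, 10/7) → P = -50/7
  (0, 20/3) → P = -100/3

The minimum is at (0, 20/3). Substituting into each constraint, equality holds for C3 and C5; the remaining constraints have slack.

C3 and C5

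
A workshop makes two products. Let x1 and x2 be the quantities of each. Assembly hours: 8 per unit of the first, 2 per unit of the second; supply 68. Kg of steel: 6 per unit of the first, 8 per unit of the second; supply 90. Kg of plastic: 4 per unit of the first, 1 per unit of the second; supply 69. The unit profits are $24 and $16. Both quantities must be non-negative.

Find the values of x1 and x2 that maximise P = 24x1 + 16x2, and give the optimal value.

Feasible corners and P = 24x1 + 16x2:
  (0, 0) → P = 0
  (0, 45/4) → P = 180
  (17/2, 0) → P = 204
  (7, 6) → P = 264

x1 = 7, x2 = 6, maximum P = 264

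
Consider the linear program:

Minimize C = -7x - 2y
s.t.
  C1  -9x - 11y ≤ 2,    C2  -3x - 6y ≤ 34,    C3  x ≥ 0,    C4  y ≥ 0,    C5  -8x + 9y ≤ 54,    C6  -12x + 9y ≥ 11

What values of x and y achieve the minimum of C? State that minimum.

Feasible corners and C = -7x - 2y:
  (0, 6) → C = -12
  (0, 11/9) → C = -22/9
  (43/4, 140/9) → C = -3829/36

x = 43/4, y = 140/9, minimum C = -3829/36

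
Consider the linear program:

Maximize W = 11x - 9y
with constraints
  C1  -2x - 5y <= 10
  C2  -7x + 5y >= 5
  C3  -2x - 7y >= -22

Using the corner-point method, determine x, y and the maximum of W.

x = -5/3, y = -4/3, maximum W = -19/3

Feasible corners and W = 11x - 9y:
  (-5/3, -4/3) → W = -19/3
  (-45, 16) → W = -639
  (75/59, 164/59) → W = -651/59

The binding constraints are -2x - 5y = 10 and -7x + 5y = 5.
Solving simultaneously gives x = -5/3, y = -4/3.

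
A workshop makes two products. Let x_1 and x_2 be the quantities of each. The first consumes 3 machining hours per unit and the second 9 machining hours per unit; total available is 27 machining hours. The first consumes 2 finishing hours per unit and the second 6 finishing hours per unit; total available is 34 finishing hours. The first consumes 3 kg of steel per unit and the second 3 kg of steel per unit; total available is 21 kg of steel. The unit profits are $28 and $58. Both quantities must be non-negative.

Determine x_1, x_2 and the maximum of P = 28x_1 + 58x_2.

x_1 = 6, x_2 = 1, maximum P = 226

Feasible corners and P = 28x_1 + 58x_2:
  (0, 0) → P = 0
  (0, 3) → P = 174
  (7, 0) → P = 196
  (6, 1) → P = 226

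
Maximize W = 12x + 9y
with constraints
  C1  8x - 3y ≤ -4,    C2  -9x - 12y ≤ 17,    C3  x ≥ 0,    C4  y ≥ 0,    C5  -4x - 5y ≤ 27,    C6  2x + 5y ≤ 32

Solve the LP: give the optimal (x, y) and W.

x = 38/23, y = 132/23, maximum W = 1644/23

Extreme points and W = 12x + 9y:
  (0, 4/3) → W = 12
  (38/23, 132/23) → W = 1644/23
  (0, 32/5) → W = 288/5

The optimum lies where 8x - 3y = -4 and 2x + 5y = 32.
Solving simultaneously gives x = 38/23, y = 132/23.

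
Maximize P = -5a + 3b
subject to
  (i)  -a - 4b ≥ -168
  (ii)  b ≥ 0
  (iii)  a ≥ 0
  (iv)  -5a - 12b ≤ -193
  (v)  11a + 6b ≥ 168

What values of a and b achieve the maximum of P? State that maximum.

a = 0, b = 42, maximum P = 126

Corner points and P = -5a + 3b:
  (168, 0) → P = -840
  (0, 42) → P = 126
  (193/5, 0) → P = -193
  (0, 28) → P = 84
  (143/17, 1283/102) → P = -147/34

The binding constraints are -a - 4b = -168 and a = 0.
Solving simultaneously gives a = 0, b = 42.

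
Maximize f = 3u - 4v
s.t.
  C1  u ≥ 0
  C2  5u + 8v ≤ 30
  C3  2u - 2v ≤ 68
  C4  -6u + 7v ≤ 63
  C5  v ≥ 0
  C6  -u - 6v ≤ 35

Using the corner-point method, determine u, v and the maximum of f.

u = 6, v = 0, maximum f = 18

Extreme points and f = 3u - 4v:
  (0, 15/4) → f = -15
  (0, 0) → f = 0
  (6, 0) → f = 18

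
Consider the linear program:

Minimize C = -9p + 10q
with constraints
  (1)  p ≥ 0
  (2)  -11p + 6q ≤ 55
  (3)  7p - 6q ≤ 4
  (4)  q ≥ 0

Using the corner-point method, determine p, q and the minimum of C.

p = 4/7, q = 0, minimum C = -36/7

Feasible corners and C = -9p + 10q:
  (0, 55/6) → C = 275/3
  (0, 0) → C = 0
  (4/7, 0) → C = -36/7
The feasible region is unbounded (it extends along (6, 11), (6, 7)), but C strictly increases along every unbounded feasible direction, so there is no improving ray and the minimum is attained at a vertex.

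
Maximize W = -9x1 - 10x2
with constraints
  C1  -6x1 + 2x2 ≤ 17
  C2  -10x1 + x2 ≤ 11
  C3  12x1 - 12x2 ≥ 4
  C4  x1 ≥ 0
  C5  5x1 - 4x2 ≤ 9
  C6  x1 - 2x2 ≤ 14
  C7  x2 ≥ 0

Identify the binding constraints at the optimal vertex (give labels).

Feasible corners and W = -9x1 - 10x2:
  (23/3, 22/3) → W = -427/3
  (1/3, 0) → W = -3
  (9/5, 0) → W = -81/5

The maximum is at (1/3, 0). Substituting into each constraint, equality holds for C3 and C7; the remaining constraints have slack.

C3 and C7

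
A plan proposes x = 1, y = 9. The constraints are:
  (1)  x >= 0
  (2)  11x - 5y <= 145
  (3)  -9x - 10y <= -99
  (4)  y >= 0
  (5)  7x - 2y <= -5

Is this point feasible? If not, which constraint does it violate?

feasible

(1): 1 ≥ 0 ✓
(2): -34 ≤ 145 ✓
(3): -99 ≤ -99 ✓
(4): 9 ≥ 0 ✓
(5): -11 ≤ -5 ✓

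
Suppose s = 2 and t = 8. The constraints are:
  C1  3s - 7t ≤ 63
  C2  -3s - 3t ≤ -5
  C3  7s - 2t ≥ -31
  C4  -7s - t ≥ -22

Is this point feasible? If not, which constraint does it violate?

feasible

C1: -50 ≤ 63 ✓
C2: -30 ≤ -5 ✓
C3: -2 ≥ -31 ✓
C4: -22 ≥ -22 ✓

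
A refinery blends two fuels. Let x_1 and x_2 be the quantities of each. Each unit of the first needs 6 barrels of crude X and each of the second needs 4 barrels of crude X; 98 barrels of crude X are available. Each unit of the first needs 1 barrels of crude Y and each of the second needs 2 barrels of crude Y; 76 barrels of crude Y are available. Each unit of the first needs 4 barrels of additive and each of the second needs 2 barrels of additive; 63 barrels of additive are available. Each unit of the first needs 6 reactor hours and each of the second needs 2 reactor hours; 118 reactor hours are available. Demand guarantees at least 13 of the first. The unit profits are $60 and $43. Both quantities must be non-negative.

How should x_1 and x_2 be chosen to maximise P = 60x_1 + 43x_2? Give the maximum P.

Corner points and P = 60x_1 + 43x_2:
  (63/4, 0) → P = 945
  (13, 0) → P = 780
  (14, 7/2) → P = 1981/2
  (13, 5) → P = 995

The optimum lies where 6x_1 + 4x_2 = 98 and x_1 = 13.
Solving simultaneously gives x_1 = 13, x_2 = 5.

x_1 = 13, x_2 = 5, maximum P = 995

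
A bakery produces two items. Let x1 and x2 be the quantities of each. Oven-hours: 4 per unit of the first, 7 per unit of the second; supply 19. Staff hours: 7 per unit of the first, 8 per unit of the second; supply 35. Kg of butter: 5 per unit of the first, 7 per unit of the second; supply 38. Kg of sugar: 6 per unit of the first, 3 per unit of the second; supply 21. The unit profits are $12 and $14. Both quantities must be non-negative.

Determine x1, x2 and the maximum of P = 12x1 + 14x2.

x1 = 3, x2 = 1, maximum P = 50

Extreme points and P = 12x1 + 14x2:
  (0, 0) → P = 0
  (0, 19/7) → P = 38
  (7/2, 0) → P = 42
  (3, 1) → P = 50

At the optimal vertex, 4x1 + 7x2 = 19 and 6x1 + 3x2 = 21.
Solving simultaneously gives x1 = 3, x2 = 1.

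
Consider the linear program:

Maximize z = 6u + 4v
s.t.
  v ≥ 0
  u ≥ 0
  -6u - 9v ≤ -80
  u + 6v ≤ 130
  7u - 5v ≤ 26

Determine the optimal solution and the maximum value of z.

u = 806/47, v = 884/47, maximum z = 8372/47

Vertices and z = 6u + 4v:
  (0, 80/9) → z = 320/9
  (0, 65/3) → z = 260/3
  (634/93, 404/93) → z = 5420/93
  (806/47, 884/47) → z = 8372/47

At the optimal vertex, u + 6v = 130 and 7u - 5v = 26.
Solving simultaneously gives u = 806/47, v = 884/47.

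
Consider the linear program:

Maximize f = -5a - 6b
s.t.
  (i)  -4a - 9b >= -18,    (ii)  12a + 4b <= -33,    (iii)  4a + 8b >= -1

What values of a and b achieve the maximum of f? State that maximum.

a = -153/4, b = 19, maximum f = 309/4

Corner points and f = -5a - 6b:
  (-369/92, 87/23) → f = -243/92
  (-153/4, 19) → f = 309/4
  (-13/4, 3/2) → f = 29/4

The optimum lies where -4a - 9b = -18 and 4a + 8b = -1.
Solving simultaneously gives a = -153/4, b = 19.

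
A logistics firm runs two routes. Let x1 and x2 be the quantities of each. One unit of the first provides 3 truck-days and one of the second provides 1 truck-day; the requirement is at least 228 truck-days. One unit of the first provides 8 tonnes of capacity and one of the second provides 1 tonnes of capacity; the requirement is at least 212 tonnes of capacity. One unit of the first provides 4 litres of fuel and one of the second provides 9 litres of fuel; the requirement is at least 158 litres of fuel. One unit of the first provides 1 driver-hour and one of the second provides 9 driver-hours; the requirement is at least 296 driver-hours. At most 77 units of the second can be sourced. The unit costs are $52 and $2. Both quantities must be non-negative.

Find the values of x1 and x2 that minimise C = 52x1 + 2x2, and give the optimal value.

x1 = 151/3, x2 = 77, minimum C = 8314/3

Extreme points and C = 52x1 + 2x2:
  (296, 0) → C = 15392
  (878/13, 330/13) → C = 46316/13
  (151/3, 77) → C = 8314/3
The feasible region is unbounded (it extends along (1, 0)), but C strictly increases along every unbounded feasible direction, so there is no improving ray and the minimum is attained at a vertex.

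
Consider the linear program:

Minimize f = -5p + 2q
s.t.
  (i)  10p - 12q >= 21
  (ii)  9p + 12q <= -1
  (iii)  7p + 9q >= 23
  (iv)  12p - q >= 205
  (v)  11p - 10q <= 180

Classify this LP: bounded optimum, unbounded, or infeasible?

infeasible

The boundaries 10p - 12q = 21 and 12p - q = 205 meet at (2439/134, 899/67), but that point violates 9p + 12q ≤ -1. Every candidate vertex is excluded by some other constraint, so the feasible region is empty.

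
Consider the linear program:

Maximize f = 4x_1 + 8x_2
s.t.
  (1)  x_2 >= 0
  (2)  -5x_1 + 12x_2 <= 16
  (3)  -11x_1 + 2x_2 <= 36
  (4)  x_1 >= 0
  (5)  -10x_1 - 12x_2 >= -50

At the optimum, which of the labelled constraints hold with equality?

Corner points and f = 4x_1 + 8x_2:
  (0, 0) → f = 0
  (5, 0) → f = 20
  (0, 4/3) → f = 32/3
  (34/15, 41/18) → f = 1228/45

The maximum is at (34/15, 41/18). Substituting into each constraint, equality holds for (2) and (5); the remaining constraints have slack.

(2) and (5)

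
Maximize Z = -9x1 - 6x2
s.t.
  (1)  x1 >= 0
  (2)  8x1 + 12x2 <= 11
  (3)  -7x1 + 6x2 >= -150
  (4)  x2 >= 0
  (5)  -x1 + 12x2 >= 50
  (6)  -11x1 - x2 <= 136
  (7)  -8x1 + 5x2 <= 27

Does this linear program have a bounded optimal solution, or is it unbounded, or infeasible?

infeasible

The boundaries x1 = 0 and 8x1 + 12x2 = 11 meet at (0, 11/12), but that point violates -x1 + 12x2 ≥ 50. Every candidate vertex is excluded by some other constraint, so the feasible region is empty.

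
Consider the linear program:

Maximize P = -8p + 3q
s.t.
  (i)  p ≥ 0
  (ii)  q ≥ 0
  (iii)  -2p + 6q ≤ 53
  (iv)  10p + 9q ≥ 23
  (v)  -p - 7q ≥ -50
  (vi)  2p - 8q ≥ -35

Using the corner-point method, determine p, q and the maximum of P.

p = 0, q = 35/8, maximum P = 105/8

Corner points and P = -8p + 3q:
  (0, 23/9) → P = 23/3
  (0, 35/8) → P = 105/8
  (23/10, 0) → P = -92/5
  (50, 0) → P = -400
  (155/22, 135/22) → P = -835/22

The optimum lies where p = 0 and 2p - 8q = -35.
Solving simultaneously gives p = 0, q = 35/8.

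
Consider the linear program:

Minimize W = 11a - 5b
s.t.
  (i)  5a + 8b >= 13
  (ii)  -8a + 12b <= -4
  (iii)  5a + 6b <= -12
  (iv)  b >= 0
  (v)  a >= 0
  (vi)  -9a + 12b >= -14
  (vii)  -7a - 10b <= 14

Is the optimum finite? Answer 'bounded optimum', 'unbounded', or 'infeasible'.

The boundaries 5a + 8b = 13 and -8a + 12b = -4 meet at (47/31, 21/31), but that point violates 5a + 6b ≤ -12. Every candidate vertex is excluded by some other constraint, so the feasible region is empty.

infeasible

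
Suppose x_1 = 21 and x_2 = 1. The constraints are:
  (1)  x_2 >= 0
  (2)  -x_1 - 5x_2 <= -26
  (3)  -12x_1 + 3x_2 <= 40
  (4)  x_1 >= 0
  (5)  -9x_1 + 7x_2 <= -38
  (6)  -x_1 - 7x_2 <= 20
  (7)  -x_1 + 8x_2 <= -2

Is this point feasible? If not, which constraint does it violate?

feasible

(1): 1 ≥ 0 ✓
(2): -26 ≤ -26 ✓
(3): -249 ≤ 40 ✓
(4): 21 ≥ 0 ✓
(5): -182 ≤ -38 ✓
(6): -28 ≤ 20 ✓
(7): -13 ≤ -2 ✓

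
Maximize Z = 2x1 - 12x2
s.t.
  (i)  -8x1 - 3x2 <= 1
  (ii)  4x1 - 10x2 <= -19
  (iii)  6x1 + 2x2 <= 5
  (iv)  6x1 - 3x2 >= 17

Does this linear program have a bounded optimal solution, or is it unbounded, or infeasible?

infeasible

The boundaries -8x1 - 3x2 = 1 and 4x1 - 10x2 = -19 meet at (-67/92, 37/23), but that point violates 6x1 - 3x2 ≥ 17. Every candidate vertex is excluded by some other constraint, so the feasible region is empty.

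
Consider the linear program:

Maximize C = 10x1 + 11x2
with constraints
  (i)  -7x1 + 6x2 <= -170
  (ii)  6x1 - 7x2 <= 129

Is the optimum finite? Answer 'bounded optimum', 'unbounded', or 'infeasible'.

unbounded

From the feasible point (32, 9), moving in the direction (6, 7) keeps every constraint satisfied while C increases without bound.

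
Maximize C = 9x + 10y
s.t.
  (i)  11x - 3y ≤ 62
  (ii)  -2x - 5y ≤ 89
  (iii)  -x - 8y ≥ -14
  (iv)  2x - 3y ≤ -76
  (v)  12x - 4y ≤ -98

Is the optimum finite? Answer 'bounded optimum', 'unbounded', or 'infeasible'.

Extreme points and C = 9x + 10y:
  (-782/11, 117/11) → C = -5868/11
  (-647/16, -13/8) → C = -6083/16
  (-566/19, 104/19) → C = -4054/19
The feasible region has finitely many vertices and no improving ray; the maximum is -4054/19 at (-566/19, 104/19).

bounded optimum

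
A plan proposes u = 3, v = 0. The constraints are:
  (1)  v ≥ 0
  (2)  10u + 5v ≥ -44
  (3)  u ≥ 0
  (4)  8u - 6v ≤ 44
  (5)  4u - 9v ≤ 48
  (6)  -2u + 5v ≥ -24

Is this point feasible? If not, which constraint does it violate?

(1): 0 ≥ 0 ✓
(2): 30 ≥ -44 ✓
(3): 3 ≥ 0 ✓
(4): 24 ≤ 44 ✓
(5): 12 ≤ 48 ✓
(6): -6 ≥ -24 ✓

feasible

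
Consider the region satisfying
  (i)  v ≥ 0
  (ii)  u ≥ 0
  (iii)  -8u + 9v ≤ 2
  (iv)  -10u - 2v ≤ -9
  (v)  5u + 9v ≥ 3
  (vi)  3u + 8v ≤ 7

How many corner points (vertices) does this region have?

Intersecting each pair of boundary lines and keeping only the points that satisfy every inequality leaves:
  (9/10, 0)
  (7/3, 0)
  (29/37, 43/74)

3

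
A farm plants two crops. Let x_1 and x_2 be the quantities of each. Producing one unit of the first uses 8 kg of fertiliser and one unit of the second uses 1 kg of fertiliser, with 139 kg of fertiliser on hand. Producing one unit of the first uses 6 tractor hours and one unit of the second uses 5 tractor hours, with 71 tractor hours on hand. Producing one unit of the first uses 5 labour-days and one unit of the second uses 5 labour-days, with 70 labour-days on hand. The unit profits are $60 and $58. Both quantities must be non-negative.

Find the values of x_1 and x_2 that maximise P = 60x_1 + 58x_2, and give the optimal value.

Vertices and P = 60x_1 + 58x_2:
  (0, 0) → P = 0
  (0, 14) → P = 812
  (71/6, 0) → P = 710
  (1, 13) → P = 814

x_1 = 1, x_2 = 13, maximum P = 814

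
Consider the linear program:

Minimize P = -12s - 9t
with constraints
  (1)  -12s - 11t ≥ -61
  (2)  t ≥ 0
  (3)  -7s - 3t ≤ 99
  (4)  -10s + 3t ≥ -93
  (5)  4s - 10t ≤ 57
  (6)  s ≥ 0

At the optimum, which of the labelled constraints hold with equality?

Vertices and P = -12s - 9t:
  (61/12, 0) → P = -61
  (0, 61/11) → P = -549/11
  (0, 0) → P = 0

The minimum is at (61/12, 0). Substituting into each constraint, equality holds for (1) and (2); the remaining constraints have slack.

(1) and (2)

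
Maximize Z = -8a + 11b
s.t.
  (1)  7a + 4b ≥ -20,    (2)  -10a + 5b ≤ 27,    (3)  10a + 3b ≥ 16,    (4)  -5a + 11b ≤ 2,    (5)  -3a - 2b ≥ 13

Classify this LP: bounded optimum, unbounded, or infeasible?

Extreme points and Z = -8a + 11b:
  (124/19, -312/19) → Z = -4424/19
  (71/11, -178/11) → Z = -2526/11
The feasible region has finitely many vertices and no improving ray; the maximum is -2526/11 at (71/11, -178/11).

bounded optimum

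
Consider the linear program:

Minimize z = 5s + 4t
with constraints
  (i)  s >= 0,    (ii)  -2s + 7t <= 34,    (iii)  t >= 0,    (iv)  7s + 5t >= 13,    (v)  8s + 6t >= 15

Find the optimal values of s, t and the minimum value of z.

Vertices and z = 5s + 4t:
  (0, 34/7) → z = 136/7
  (0, 13/5) → z = 52/5
  (15/8, 0) → z = 75/8
  (3/2, 1/2) → z = 19/2
The feasible region is unbounded (it extends along (7, 2), (1, 0)), but z strictly increases along every unbounded feasible direction, so there is no improving ray and the minimum is attained at a vertex.

s = 15/8, t = 0, minimum z = 75/8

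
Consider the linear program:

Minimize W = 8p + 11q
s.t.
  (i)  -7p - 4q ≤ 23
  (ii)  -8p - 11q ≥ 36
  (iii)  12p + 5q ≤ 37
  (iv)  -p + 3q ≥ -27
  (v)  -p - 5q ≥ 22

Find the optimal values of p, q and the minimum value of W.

The optimum lies where -7p - 4q = 23 and -p + 3q = -27.
Solving simultaneously gives p = 39/25, q = -212/25.

p = 39/25, q = -212/25, minimum W = -404/5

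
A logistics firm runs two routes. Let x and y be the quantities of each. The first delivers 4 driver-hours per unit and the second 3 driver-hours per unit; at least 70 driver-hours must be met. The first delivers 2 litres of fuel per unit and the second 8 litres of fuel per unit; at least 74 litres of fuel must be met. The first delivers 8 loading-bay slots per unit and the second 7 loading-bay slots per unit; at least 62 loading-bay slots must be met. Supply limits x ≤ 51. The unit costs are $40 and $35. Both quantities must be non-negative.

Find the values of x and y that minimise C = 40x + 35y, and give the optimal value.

Corner points and C = 40x + 35y:
  (0, 70/3) → C = 2450/3
  (37, 0) → C = 1480
  (51, 0) → C = 2040
  (13, 6) → C = 730
The feasible region is unbounded (it extends along (0, 1)), but C strictly increases along every unbounded feasible direction, so there is no improving ray and the minimum is attained at a vertex.

x = 13, y = 6, minimum C = 730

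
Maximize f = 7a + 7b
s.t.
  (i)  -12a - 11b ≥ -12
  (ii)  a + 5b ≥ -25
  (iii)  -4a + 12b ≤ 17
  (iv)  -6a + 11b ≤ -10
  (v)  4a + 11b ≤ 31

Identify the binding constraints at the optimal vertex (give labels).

Vertices and f = 7a + 7b:
  (335/49, -312/49) → f = 23/7
  (11/9, -8/33) → f = 679/99
  (-225/41, -160/41) → f = -2695/41

The maximum is at (11/9, -8/33). Substituting into each constraint, equality holds for (i) and (iv); the remaining constraints have slack.

(i) and (iv)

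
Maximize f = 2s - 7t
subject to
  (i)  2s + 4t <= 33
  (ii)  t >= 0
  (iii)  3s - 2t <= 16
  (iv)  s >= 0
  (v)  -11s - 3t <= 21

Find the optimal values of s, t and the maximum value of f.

Extreme points and f = 2s - 7t:
  (65/8, 67/16) → f = -209/16
  (0, 33/4) → f = -231/4
  (16/3, 0) → f = 32/3
  (0, 0) → f = 0

s = 16/3, t = 0, maximum f = 32/3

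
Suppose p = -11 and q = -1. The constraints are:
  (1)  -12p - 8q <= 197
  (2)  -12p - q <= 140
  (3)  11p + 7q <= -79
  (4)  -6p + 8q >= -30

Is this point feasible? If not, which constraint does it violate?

(1): 140 ≤ 197 ✓
(2): 133 ≤ 140 ✓
(3): -128 ≤ -79 ✓
(4): 58 ≥ -30 ✓

feasible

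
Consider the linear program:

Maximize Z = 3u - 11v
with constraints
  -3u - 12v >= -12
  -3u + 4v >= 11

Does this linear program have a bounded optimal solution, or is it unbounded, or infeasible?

From the feasible point (-7/4, 23/16), moving in the direction (-4, -3) keeps every constraint satisfied while Z increases without bound.

unbounded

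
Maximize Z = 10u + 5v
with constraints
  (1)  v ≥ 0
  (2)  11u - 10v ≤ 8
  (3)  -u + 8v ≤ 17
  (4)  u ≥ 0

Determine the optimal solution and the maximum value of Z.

u = 3, v = 5/2, maximum Z = 85/2

Vertices and Z = 10u + 5v:
  (8/11, 0) → Z = 80/11
  (0, 0) → Z = 0
  (3, 5/2) → Z = 85/2
  (0, 17/8) → Z = 85/8

At the optimal vertex, 11u - 10v = 8 and -u + 8v = 17.
Solving simultaneously gives u = 3, v = 5/2.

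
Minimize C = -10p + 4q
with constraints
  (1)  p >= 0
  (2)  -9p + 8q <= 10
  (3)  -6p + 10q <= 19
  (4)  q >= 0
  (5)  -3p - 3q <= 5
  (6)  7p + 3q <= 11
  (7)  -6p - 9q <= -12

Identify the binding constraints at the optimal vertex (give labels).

Feasible corners and C = -10p + 4q:
  (58/83, 169/83) → C = 96/83
  (2/43, 56/43) → C = 204/43
  (7/5, 2/5) → C = -62/5

The minimum is at (7/5, 2/5). Substituting into each constraint, equality holds for (6) and (7); the remaining constraints have slack.

(6) and (7)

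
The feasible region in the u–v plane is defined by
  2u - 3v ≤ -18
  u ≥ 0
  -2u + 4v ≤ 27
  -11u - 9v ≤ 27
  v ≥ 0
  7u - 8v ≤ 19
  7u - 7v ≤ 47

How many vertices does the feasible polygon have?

The feasible vertices (each the meet of two boundaries and inside every other half-plane) are:
  (0, 6)
  (9/2, 9)
  (0, 27/4)

3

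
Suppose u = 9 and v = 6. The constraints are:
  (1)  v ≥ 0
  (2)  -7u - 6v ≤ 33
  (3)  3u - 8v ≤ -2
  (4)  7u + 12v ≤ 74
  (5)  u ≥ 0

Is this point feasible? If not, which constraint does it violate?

not feasible — violates (4)

Constraint (4): 7u + 12v = 135, which is not ≤ 74. All other constraints are satisfied.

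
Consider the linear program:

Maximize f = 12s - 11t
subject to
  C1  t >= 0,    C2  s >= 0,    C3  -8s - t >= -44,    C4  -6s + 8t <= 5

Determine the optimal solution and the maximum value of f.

s = 11/2, t = 0, maximum f = 66

Corner points and f = 12s - 11t:
  (0, 0) → f = 0
  (11/2, 0) → f = 66
  (0, 5/8) → f = -55/8
  (347/70, 152/35) → f = 82/7

The binding constraints are t = 0 and -8s - t = -44.
Solving simultaneously gives s = 11/2, t = 0.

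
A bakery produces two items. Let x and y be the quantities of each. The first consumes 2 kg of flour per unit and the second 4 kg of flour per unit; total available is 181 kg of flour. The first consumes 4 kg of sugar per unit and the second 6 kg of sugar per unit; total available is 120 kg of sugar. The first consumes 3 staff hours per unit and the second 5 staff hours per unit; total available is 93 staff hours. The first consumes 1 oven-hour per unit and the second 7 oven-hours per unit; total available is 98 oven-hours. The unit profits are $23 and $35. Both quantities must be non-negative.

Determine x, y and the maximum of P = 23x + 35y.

The binding constraints are 4x + 6y = 120 and 3x + 5y = 93.
Solving simultaneously gives x = 21, y = 6.

x = 21, y = 6, maximum P = 693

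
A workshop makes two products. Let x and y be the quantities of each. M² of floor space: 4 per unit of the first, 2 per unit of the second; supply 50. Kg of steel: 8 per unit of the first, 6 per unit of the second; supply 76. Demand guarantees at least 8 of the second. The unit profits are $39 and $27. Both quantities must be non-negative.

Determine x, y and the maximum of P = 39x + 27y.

Corner points and P = 39x + 27y:
  (0, 38/3) → P = 342
  (0, 8) → P = 216
  (7/2, 8) → P = 705/2

At the optimal vertex, 8x + 6y = 76 and y = 8.
Solving simultaneously gives x = 7/2, y = 8.

x = 7/2, y = 8, maximum P = 705/2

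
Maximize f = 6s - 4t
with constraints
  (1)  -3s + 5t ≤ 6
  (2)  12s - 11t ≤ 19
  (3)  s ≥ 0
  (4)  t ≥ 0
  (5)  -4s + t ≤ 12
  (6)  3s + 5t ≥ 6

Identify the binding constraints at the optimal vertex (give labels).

(1) and (2)

Feasible corners and f = 6s - 4t:
  (161/27, 43/9) → f = 50/3
  (0, 6/5) → f = -24/5
  (161/93, 5/31) → f = 302/31

The maximum is at (161/27, 43/9). Substituting into each constraint, equality holds for (1) and (2); the remaining constraints have slack.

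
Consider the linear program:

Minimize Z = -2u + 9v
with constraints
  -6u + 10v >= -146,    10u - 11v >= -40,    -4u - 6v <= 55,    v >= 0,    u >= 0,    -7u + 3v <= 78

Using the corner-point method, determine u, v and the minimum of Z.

The feasible region is unbounded (it extends along (11, 10), (5, 3)), but Z strictly increases along every unbounded feasible direction, so there is no improving ray and the minimum is attained at a vertex.

u = 73/3, v = 0, minimum Z = -146/3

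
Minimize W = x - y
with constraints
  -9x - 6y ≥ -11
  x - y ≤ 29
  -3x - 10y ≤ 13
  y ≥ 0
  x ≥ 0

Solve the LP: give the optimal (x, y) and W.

x = 0, y = 11/6, minimum W = -11/6

Extreme points and W = x - y:
  (11/9, 0) → W = 11/9
  (0, 11/6) → W = -11/6
  (0, 0) → W = 0

At the optimal vertex, -9x - 6y = -11 and x = 0.
Solving simultaneously gives x = 0, y = 11/6.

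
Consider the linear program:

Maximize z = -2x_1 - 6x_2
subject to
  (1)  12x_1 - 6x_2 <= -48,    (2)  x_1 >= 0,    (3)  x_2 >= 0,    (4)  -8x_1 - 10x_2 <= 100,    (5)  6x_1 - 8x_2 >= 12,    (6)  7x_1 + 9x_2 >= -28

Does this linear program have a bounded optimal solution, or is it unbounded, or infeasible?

The boundaries 12x_1 - 6x_2 = -48 and x_1 = 0 meet at (0, 8), but that point violates 6x_1 - 8x_2 ≥ 12. Every candidate vertex is excluded by some other constraint, so the feasible region is empty.

infeasible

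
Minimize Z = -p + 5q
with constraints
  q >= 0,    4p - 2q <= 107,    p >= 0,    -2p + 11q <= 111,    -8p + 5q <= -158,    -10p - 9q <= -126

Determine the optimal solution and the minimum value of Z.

Corner points and Z = -p + 5q:
  (107/4, 0) → Z = -107/4
  (79/4, 0) → Z = -79/4
  (1399/40, 329/20) → Z = 1891/40
  (2293/78, 602/39) → Z = 3727/78

p = 107/4, q = 0, minimum Z = -107/4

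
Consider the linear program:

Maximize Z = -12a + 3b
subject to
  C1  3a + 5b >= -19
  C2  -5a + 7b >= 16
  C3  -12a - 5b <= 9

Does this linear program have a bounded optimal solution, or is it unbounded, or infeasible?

From the feasible point (-143/109, 147/109), moving in the direction (-5, 12) keeps every constraint satisfied while Z increases without bound.

unbounded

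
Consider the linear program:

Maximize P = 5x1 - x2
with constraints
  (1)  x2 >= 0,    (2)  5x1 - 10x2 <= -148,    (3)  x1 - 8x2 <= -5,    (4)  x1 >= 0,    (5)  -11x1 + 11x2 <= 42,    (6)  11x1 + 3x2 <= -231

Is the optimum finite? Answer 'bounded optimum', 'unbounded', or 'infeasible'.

The boundaries 5x1 - 10x2 = -148 and -11x1 + 11x2 = 42 meet at (1208/55, 1418/55), but that point violates 11x1 + 3x2 ≤ -231. Every candidate vertex is excluded by some other constraint, so the feasible region is empty.

infeasible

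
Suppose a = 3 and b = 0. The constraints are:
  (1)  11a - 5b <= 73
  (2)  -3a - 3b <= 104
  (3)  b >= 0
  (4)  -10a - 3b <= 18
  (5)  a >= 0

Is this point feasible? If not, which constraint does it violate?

(1): 33 ≤ 73 ✓
(2): -9 ≤ 104 ✓
(3): 0 ≥ 0 ✓
(4): -30 ≤ 18 ✓
(5): 3 ≥ 0 ✓

feasible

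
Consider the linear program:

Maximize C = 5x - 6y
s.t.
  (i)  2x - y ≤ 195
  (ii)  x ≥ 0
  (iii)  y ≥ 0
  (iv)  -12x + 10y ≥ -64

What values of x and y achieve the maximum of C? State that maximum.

Extreme points and C = 5x - 6y:
  (943/4, 553/2) → C = -1921/4
  (0, 0) → C = 0
  (16/3, 0) → C = 80/3
The feasible region is unbounded (it extends along (0, 1), (1, 2)), but C strictly decreases along every unbounded feasible direction, so there is no improving ray and the maximum is attained at a vertex.

At the optimal vertex, y = 0 and -12x + 10y = -64.
Solving simultaneously gives x = 16/3, y = 0.

x = 16/3, y = 0, maximum C = 80/3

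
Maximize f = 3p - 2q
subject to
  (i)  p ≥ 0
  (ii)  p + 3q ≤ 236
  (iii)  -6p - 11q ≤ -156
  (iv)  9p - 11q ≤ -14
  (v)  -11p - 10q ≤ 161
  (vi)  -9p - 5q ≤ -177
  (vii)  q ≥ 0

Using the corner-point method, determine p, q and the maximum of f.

p = 1277/19, q = 1069/19, maximum f = 1693/19

Feasible corners and f = 3p - 2q:
  (0, 236/3) → f = -472/3
  (0, 177/5) → f = -354/5
  (1277/19, 1069/19) → f = 1693/19
  (1877/144, 191/16) → f = 731/48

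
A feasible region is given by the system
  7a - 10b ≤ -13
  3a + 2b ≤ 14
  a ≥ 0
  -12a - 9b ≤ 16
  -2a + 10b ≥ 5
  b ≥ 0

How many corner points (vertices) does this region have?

Of the 15 pairwise boundary intersections, those satisfying every inequality are:
  (57/22, 137/44)
  (0, 13/10)
  (0, 7)

3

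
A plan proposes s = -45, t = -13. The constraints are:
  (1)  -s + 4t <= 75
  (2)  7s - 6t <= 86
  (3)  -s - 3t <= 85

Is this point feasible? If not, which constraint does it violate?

(1): -7 ≤ 75 ✓
(2): -237 ≤ 86 ✓
(3): 84 ≤ 85 ✓

feasible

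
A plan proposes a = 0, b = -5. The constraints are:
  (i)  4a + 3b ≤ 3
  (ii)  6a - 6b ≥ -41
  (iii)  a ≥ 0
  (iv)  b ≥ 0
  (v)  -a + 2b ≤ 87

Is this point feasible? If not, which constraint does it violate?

Constraint (iv): b = -5, which is not ≥ 0. All other constraints are satisfied.

not feasible — violates (iv)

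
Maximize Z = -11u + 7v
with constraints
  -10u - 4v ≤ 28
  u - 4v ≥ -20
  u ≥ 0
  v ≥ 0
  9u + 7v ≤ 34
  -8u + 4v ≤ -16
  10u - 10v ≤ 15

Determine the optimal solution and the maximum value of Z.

Vertices and Z = -11u + 7v:
  (62/23, 32/23) → Z = -458/23
  (89/32, 41/32) → Z = -173/8
  (5/2, 1) → Z = -41/2

At the optimal vertex, 9u + 7v = 34 and -8u + 4v = -16.
Solving simultaneously gives u = 62/23, v = 32/23.

u = 62/23, v = 32/23, maximum Z = -458/23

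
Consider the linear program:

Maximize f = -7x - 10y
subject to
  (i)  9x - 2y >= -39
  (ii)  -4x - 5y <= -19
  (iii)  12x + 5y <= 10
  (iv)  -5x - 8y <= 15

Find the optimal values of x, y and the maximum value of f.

The optimum lies where -4x - 5y = -19 and 12x + 5y = 10.
Solving simultaneously gives x = -9/8, y = 47/10.

x = -9/8, y = 47/10, maximum f = -313/8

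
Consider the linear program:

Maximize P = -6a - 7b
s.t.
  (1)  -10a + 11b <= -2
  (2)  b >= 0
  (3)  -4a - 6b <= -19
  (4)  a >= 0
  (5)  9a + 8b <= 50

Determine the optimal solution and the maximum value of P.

a = 17/8, b = 7/4, maximum P = -25

Vertices and P = -6a - 7b:
  (17/8, 7/4) → P = -25
  (566/179, 482/179) → P = -6770/179
  (19/4, 0) → P = -57/2
  (50/9, 0) → P = -100/3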